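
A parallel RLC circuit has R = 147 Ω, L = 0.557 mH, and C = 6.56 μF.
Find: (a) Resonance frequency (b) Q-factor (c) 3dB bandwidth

Step 1 — Resonance: ω₀ = 1/√(LC) = 1/√(0.000557·6.56e-06) = 1.654e+04 rad/s.
Step 2 — f₀ = ω₀/(2π) = 2633 Hz.
Step 3 — Parallel Q: Q = R/(ω₀L) = 147/(1.654e+04·0.000557) = 15.95.
Step 4 — Bandwidth: Δω = ω₀/Q = 1037 rad/s; BW = Δω/(2π) = 165 Hz.

(a) f₀ = 2633 Hz  (b) Q = 15.95  (c) BW = 165 Hz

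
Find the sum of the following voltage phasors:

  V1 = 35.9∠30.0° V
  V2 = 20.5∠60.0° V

Step 1 — Convert each phasor to rectangular form:
  V1 = 35.9·(cos(30.0°) + j·sin(30.0°)) = 31.09 + j17.95 V
  V2 = 20.5·(cos(60.0°) + j·sin(60.0°)) = 10.25 + j17.75 V
Step 2 — Sum components: V_total = 41.34 + j35.7 V.
Step 3 — Convert to polar: |V_total| = 54.62 V, ∠V_total = 40.8°.

V_total = 54.62∠40.8° V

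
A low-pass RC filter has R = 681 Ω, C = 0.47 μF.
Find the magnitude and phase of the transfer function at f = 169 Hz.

Step 1 — Angular frequency: ω = 2π·169 = 1062 rad/s.
Step 2 — Transfer function: H(jω) = 1/(1 + jωRC).
Step 3 — Denominator: 1 + jωRC = 1 + j·1062·681·4.7e-07 = 1 + j0.3399.
Step 4 — H = 0.8965 - j0.3047.
Step 5 — Magnitude: |H| = 0.9468 (-0.5 dB); phase: φ = -18.8°.

|H| = 0.9468 (-0.5 dB), φ = -18.8°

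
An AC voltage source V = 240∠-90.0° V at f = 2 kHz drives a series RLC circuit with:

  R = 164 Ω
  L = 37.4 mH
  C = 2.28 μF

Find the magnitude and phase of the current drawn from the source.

Step 1 — Angular frequency: ω = 2π·f = 2π·2000 = 1.257e+04 rad/s.
Step 2 — Component impedances:
  R: Z = R = 164 Ω
  L: Z = jωL = j·1.257e+04·0.0374 = 0 + j470 Ω
  C: Z = 1/(jωC) = -j/(ω·C) = 0 - j34.9 Ω
Step 3 — Series combination: Z_total = R + L + C = 164 + j435.1 Ω = 465∠69.3° Ω.
Step 4 — Source phasor: V = 240∠-90.0° V = 0 - j240 V.
Step 5 — Ohm's law: I = V / Z_total = (0 - j240) / (164 + j435.1) = -0.483 - j0.1821 A.
Step 6 — Convert to polar: |I| = 0.5162 A, ∠I = -159.3°.

I = 0.5162∠-159.3° A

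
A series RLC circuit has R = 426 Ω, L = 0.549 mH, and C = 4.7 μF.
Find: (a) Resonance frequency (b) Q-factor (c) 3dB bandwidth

Step 1 — Resonance condition Im(Z)=0 gives ω₀ = 1/√(LC).
Step 2 — ω₀ = 1/√(0.000549·4.7e-06) = 1.969e+04 rad/s.
Step 3 — f₀ = ω₀/(2π) = 3133 Hz.
Step 4 — Series Q: Q = ω₀L/R = 1.969e+04·0.000549/426 = 0.02537.
Step 5 — 3dB bandwidth: Δω = ω₀/Q = 7.76e+05 rad/s; BW = Δω/(2π) = 1.235e+05 Hz.

(a) f₀ = 3133 Hz  (b) Q = 0.02537  (c) BW = 1.235e+05 Hz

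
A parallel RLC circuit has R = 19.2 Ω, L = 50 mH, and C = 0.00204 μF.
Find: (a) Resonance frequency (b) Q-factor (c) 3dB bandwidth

Step 1 — Resonance: ω₀ = 1/√(LC) = 1/√(0.05·2.04e-09) = 9.901e+04 rad/s.
Step 2 — f₀ = ω₀/(2π) = 1.576e+04 Hz.
Step 3 — Parallel Q: Q = R/(ω₀L) = 19.2/(9.901e+04·0.05) = 0.003878.
Step 4 — Bandwidth: Δω = ω₀/Q = 2.553e+07 rad/s; BW = Δω/(2π) = 4.063e+06 Hz.

(a) f₀ = 1.576e+04 Hz  (b) Q = 0.003878  (c) BW = 4.063e+06 Hz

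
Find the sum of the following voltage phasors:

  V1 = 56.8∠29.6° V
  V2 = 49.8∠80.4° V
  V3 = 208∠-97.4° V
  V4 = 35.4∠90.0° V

Step 1 — Convert each phasor to rectangular form:
  V1 = 56.8·(cos(29.6°) + j·sin(29.6°)) = 49.39 + j28.06 V
  V2 = 49.8·(cos(80.4°) + j·sin(80.4°)) = 8.305 + j49.1 V
  V3 = 208·(cos(-97.4°) + j·sin(-97.4°)) = -26.79 - j206.3 V
  V4 = 35.4·(cos(90.0°) + j·sin(90.0°)) = 0 + j35.4 V
Step 2 — Sum components: V_total = 30.9 - j93.71 V.
Step 3 — Convert to polar: |V_total| = 98.67 V, ∠V_total = -71.7°.

V_total = 98.67∠-71.7° V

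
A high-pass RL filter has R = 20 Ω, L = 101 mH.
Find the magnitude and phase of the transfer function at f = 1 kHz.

Step 1 — Angular frequency: ω = 2π·1000 = 6283 rad/s.
Step 2 — Transfer function: H(jω) = jωL/(R + jωL).
Step 3 — Numerator jωL = j·634.6; denominator R + jωL = 20 + j634.6.
Step 4 — H = 0.999 + j0.03148.
Step 5 — Magnitude: |H| = 0.9995 (-0.0 dB); phase: φ = 1.8°.

|H| = 0.9995 (-0.0 dB), φ = 1.8°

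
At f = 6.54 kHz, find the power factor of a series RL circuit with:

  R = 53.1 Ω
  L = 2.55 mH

Step 1 — Angular frequency: ω = 2π·f = 2π·6540 = 4.109e+04 rad/s.
Step 2 — Component impedances:
  R: Z = R = 53.1 Ω
  L: Z = jωL = j·4.109e+04·0.00255 = 0 + j104.8 Ω
Step 3 — Series combination: Z_total = R + L = 53.1 + j104.8 Ω = 117.5∠63.1° Ω.
Step 4 — Power factor: PF = cos(φ) = Re(Z)/|Z| = 53.1/117.47 = 0.452.
Step 5 — Type: Im(Z) = 104.8 ⇒ lagging (phase φ = 63.1°).

PF = 0.452 (lagging, φ = 63.1°)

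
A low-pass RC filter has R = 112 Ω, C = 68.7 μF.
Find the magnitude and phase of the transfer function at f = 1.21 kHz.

Step 1 — Angular frequency: ω = 2π·1210 = 7603 rad/s.
Step 2 — Transfer function: H(jω) = 1/(1 + jωRC).
Step 3 — Denominator: 1 + jωRC = 1 + j·7603·112·6.87e-05 = 1 + j58.5.
Step 4 — H = 0.0002921 - j0.01709.
Step 5 — Magnitude: |H| = 0.01709 (-35.3 dB); phase: φ = -89.0°.

|H| = 0.01709 (-35.3 dB), φ = -89.0°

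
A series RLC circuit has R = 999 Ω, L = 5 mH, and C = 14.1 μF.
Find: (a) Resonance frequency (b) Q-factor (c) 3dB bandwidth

Step 1 — Resonance: ω₀ = 1/√(LC) = 1/√(0.005·1.41e-05) = 3766 rad/s.
Step 2 — f₀ = ω₀/(2π) = 599.4 Hz.
Step 3 — Series Q: Q = ω₀L/R = 3766·0.005/999 = 0.01885.
Step 4 — Bandwidth: Δω = ω₀/Q = 1.998e+05 rad/s; BW = Δω/(2π) = 3.18e+04 Hz.

(a) f₀ = 599.4 Hz  (b) Q = 0.01885  (c) BW = 3.18e+04 Hz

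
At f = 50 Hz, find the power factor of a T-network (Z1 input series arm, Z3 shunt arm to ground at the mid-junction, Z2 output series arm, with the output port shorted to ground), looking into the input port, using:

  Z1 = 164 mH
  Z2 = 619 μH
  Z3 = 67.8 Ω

Step 1 — Angular frequency: ω = 2π·f = 2π·50 = 314.2 rad/s.
Step 2 — Component impedances:
  Z1: Z = jωL = j·314.2·0.164 = 0 + j51.52 Ω
  Z2: Z = jωL = j·314.2·0.000619 = 0 + j0.1945 Ω
  Z3: Z = R = 67.8 Ω
Step 3 — With the output port shorted to ground, the output series arm Z2 runs from the junction to ground; the shunt arm Z3 also runs from the junction to ground. They appear in parallel: Z3 || Z2 = 0.0005578 + j0.1945 Ω.
Step 4 — Series with input arm Z1: Z_in = Z1 + (Z3 || Z2) = 0.0005578 + j51.72 Ω = 51.72∠90.0° Ω.
Step 5 — Power factor: PF = cos(φ) = Re(Z)/|Z| = 0.0005578/51.72 = 1.078e-05.
Step 6 — Type: Im(Z) = 51.72 ⇒ lagging (phase φ = 90.0°).

PF = 1.078e-05 (lagging, φ = 90.0°)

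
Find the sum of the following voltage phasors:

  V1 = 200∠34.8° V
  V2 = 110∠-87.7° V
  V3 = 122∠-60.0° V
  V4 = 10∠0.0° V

Step 1 — Convert each phasor to rectangular form:
  V1 = 200·(cos(34.8°) + j·sin(34.8°)) = 164.2 + j114.1 V
  V2 = 110·(cos(-87.7°) + j·sin(-87.7°)) = 4.414 - j109.9 V
  V3 = 122·(cos(-60.0°) + j·sin(-60.0°)) = 61 - j105.7 V
  V4 = 10·(cos(0.0°) + j·sin(0.0°)) = 10 V
Step 2 — Sum components: V_total = 239.6 - j101.4 V.
Step 3 — Convert to polar: |V_total| = 260.2 V, ∠V_total = -22.9°.

V_total = 260.2∠-22.9° V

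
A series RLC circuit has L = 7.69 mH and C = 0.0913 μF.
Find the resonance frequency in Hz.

Step 1 — Resonance condition Im(Z)=0 gives ω₀ = 1/√(LC).
Step 2 — ω₀ = 1/√(0.00769·9.13e-08) = 3.774e+04 rad/s.
Step 3 — f₀ = ω₀/(2π) = 6007 Hz.

f₀ = 6007 Hz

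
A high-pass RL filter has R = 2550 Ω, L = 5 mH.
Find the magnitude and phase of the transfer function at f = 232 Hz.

Step 1 — Angular frequency: ω = 2π·232 = 1458 rad/s.
Step 2 — Transfer function: H(jω) = jωL/(R + jωL).
Step 3 — Numerator jωL = j·7.288; denominator R + jωL = 2550 + j7.288.
Step 4 — H = 8.169e-06 + j0.002858.
Step 5 — Magnitude: |H| = 0.002858 (-50.9 dB); phase: φ = 89.8°.

|H| = 0.002858 (-50.9 dB), φ = 89.8°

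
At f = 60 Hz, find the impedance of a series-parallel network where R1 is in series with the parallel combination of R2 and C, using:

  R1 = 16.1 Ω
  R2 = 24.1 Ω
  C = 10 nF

Step 1 — Angular frequency: ω = 2π·f = 2π·60 = 377 rad/s.
Step 2 — Component impedances:
  R1: Z = R = 16.1 Ω
  R2: Z = R = 24.1 Ω
  C: Z = 1/(jωC) = -j/(ω·C) = 0 - j2.653e+05 Ω
Step 3 — Parallel branch: R2 || C = 1/(1/R2 + 1/C) = 24.1 - j0.00219 Ω.
Step 4 — Series with R1: Z_total = R1 + (R2 || C) = 40.2 - j0.00219 Ω = 40.2∠-0.0° Ω.

Z = 40.2 - j0.00219 Ω = 40.2∠-0.0° Ω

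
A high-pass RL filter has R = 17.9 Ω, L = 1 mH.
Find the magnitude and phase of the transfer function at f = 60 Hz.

Step 1 — Angular frequency: ω = 2π·60 = 377 rad/s.
Step 2 — Transfer function: H(jω) = jωL/(R + jωL).
Step 3 — Numerator jωL = j·0.377; denominator R + jωL = 17.9 + j0.377.
Step 4 — H = 0.0004434 + j0.02105.
Step 5 — Magnitude: |H| = 0.02106 (-33.5 dB); phase: φ = 88.8°.

|H| = 0.02106 (-33.5 dB), φ = 88.8°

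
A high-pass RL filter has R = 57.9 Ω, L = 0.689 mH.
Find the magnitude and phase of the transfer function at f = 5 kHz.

Step 1 — Angular frequency: ω = 2π·5000 = 3.142e+04 rad/s.
Step 2 — Transfer function: H(jω) = jωL/(R + jωL).
Step 3 — Numerator jωL = j·21.65; denominator R + jωL = 57.9 + j21.65.
Step 4 — H = 0.1226 + j0.328.
Step 5 — Magnitude: |H| = 0.3502 (-9.1 dB); phase: φ = 69.5°.

|H| = 0.3502 (-9.1 dB), φ = 69.5°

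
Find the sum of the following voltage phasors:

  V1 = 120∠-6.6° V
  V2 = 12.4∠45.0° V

Step 1 — Convert each phasor to rectangular form:
  V1 = 120·(cos(-6.6°) + j·sin(-6.6°)) = 119.2 - j13.79 V
  V2 = 12.4·(cos(45.0°) + j·sin(45.0°)) = 8.768 + j8.768 V
Step 2 — Sum components: V_total = 128 - j5.024 V.
Step 3 — Convert to polar: |V_total| = 128.1 V, ∠V_total = -2.2°.

V_total = 128.1∠-2.2° V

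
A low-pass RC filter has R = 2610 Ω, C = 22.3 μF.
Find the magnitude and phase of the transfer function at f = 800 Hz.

Step 1 — Angular frequency: ω = 2π·800 = 5027 rad/s.
Step 2 — Transfer function: H(jω) = 1/(1 + jωRC).
Step 3 — Denominator: 1 + jωRC = 1 + j·5027·2610·2.23e-05 = 1 + j292.6.
Step 4 — H = 1.168e-05 - j0.003418.
Step 5 — Magnitude: |H| = 0.003418 (-49.3 dB); phase: φ = -89.8°.

|H| = 0.003418 (-49.3 dB), φ = -89.8°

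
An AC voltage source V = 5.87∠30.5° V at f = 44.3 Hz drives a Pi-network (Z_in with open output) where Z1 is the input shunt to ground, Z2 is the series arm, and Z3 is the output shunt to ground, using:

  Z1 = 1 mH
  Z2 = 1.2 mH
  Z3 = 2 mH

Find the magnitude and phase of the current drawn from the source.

Step 1 — Angular frequency: ω = 2π·f = 2π·44.3 = 278.3 rad/s.
Step 2 — Component impedances:
  Z1: Z = jωL = j·278.3·0.001 = 0 + j0.2783 Ω
  Z2: Z = jωL = j·278.3·0.0012 = 0 + j0.334 Ω
  Z3: Z = jωL = j·278.3·0.002 = 0 + j0.5567 Ω
Step 3 — With open output, the series arm Z2 and the output shunt Z3 appear in series to ground: Z2 + Z3 = 0 + j0.8907 Ω.
Step 4 — Parallel with input shunt Z1: Z_in = Z1 || (Z2 + Z3) = 0 + j0.2121 Ω = 0.2121∠90.0° Ω.
Step 5 — Source phasor: V = 5.87∠30.5° V = 5.058 + j2.979 V.
Step 6 — Ohm's law: I = V / Z_total = (5.058 + j2.979) / (0 + j0.2121) = 14.05 - j23.85 A.
Step 7 — Convert to polar: |I| = 27.68 A, ∠I = -59.5°.

I = 27.68∠-59.5° A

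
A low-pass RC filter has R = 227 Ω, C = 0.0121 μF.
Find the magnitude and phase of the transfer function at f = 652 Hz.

Step 1 — Angular frequency: ω = 2π·652 = 4097 rad/s.
Step 2 — Transfer function: H(jω) = 1/(1 + jωRC).
Step 3 — Denominator: 1 + jωRC = 1 + j·4097·227·1.21e-08 = 1 + j0.01125.
Step 4 — H = 0.9999 - j0.01125.
Step 5 — Magnitude: |H| = 0.9999 (-0.0 dB); phase: φ = -0.6°.

|H| = 0.9999 (-0.0 dB), φ = -0.6°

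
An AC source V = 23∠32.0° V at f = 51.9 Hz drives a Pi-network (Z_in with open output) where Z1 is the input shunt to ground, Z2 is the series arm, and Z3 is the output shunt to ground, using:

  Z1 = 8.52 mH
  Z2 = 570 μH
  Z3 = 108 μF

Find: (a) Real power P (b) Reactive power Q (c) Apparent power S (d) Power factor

Step 1 — Angular frequency: ω = 2π·f = 2π·51.9 = 326.1 rad/s.
Step 2 — Component impedances:
  Z1: Z = jωL = j·326.1·0.00852 = 0 + j2.778 Ω
  Z2: Z = jωL = j·326.1·0.00057 = 0 + j0.1859 Ω
  Z3: Z = 1/(jωC) = -j/(ω·C) = 0 - j28.39 Ω
Step 3 — With open output, the series arm Z2 and the output shunt Z3 appear in series to ground: Z2 + Z3 = 0 - j28.21 Ω.
Step 4 — Parallel with input shunt Z1: Z_in = Z1 || (Z2 + Z3) = 0 + j3.082 Ω = 3.082∠90.0° Ω.
Step 5 — Source phasor: V = 23∠32.0° V = 19.51 + j12.19 V.
Step 6 — Current: I = V / Z = 3.955 - j6.329 A = 7.463∠-58.0° A.
Step 7 — Complex power: S = V·I* = 0 + j171.6 VA.
Step 8 — Real power: P = Re(S) = 0 W.
Step 9 — Reactive power: Q = Im(S) = 171.6 VAR.
Step 10 — Apparent power: |S| = 171.6 VA.
Step 11 — Power factor: PF = P/|S| = 0 (lagging).

(a) P = 0 W  (b) Q = 171.6 VAR  (c) S = 171.6 VA  (d) PF = 0 (lagging)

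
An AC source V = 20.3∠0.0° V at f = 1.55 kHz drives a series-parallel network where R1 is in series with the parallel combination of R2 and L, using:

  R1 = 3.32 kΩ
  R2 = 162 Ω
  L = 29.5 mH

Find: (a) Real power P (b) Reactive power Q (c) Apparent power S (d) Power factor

Step 1 — Angular frequency: ω = 2π·f = 2π·1550 = 9739 rad/s.
Step 2 — Component impedances:
  R1: Z = R = 3320 Ω
  R2: Z = R = 162 Ω
  L: Z = jωL = j·9739·0.0295 = 0 + j287.3 Ω
Step 3 — Parallel branch: R2 || L = 1/(1/R2 + 1/L) = 122.9 + j69.31 Ω.
Step 4 — Series with R1: Z_total = R1 + (R2 || L) = 3443 + j69.31 Ω = 3444∠1.2° Ω.
Step 5 — Source phasor: V = 20.3∠0.0° V = 20.3 V.
Step 6 — Current: I = V / Z = 0.005894 - j0.0001186 A = 0.005895∠-1.2° A.
Step 7 — Complex power: S = V·I* = 0.1196 + j0.002409 VA.
Step 8 — Real power: P = Re(S) = 0.1196 W.
Step 9 — Reactive power: Q = Im(S) = 0.002409 VAR.
Step 10 — Apparent power: |S| = 0.1197 VA.
Step 11 — Power factor: PF = P/|S| = 0.9998 (lagging).

(a) P = 0.1196 W  (b) Q = 0.002409 VAR  (c) S = 0.1197 VA  (d) PF = 0.9998 (lagging)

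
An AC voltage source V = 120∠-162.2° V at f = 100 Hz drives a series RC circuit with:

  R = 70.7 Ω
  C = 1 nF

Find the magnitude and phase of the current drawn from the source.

Step 1 — Angular frequency: ω = 2π·f = 2π·100 = 628.3 rad/s.
Step 2 — Component impedances:
  R: Z = R = 70.7 Ω
  C: Z = 1/(jωC) = -j/(ω·C) = 0 - j1.592e+06 Ω
Step 3 — Series combination: Z_total = R + C = 70.7 - j1.592e+06 Ω = 1.592e+06∠-90.0° Ω.
Step 4 — Source phasor: V = 120∠-162.2° V = -114.3 - j36.68 V.
Step 5 — Ohm's law: I = V / Z_total = (-114.3 - j36.68) / (70.7 - j1.592e+06) = 2.305e-05 - j7.179e-05 A.
Step 6 — Convert to polar: |I| = 7.54e-05 A, ∠I = -72.2°.

I = 7.54e-05∠-72.2° A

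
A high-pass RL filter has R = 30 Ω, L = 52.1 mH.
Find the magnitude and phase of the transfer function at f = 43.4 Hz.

Step 1 — Angular frequency: ω = 2π·43.4 = 272.7 rad/s.
Step 2 — Transfer function: H(jω) = jωL/(R + jωL).
Step 3 — Numerator jωL = j·14.21; denominator R + jωL = 30 + j14.21.
Step 4 — H = 0.1832 + j0.3868.
Step 5 — Magnitude: |H| = 0.428 (-7.4 dB); phase: φ = 64.7°.

|H| = 0.428 (-7.4 dB), φ = 64.7°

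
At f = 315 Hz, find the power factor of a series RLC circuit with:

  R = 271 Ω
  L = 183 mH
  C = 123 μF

Step 1 — Angular frequency: ω = 2π·f = 2π·315 = 1979 rad/s.
Step 2 — Component impedances:
  R: Z = R = 271 Ω
  L: Z = jωL = j·1979·0.183 = 0 + j362.2 Ω
  C: Z = 1/(jωC) = -j/(ω·C) = 0 - j4.108 Ω
Step 3 — Series combination: Z_total = R + L + C = 271 + j358.1 Ω = 449.1∠52.9° Ω.
Step 4 — Power factor: PF = cos(φ) = Re(Z)/|Z| = 271/449.07 = 0.6035.
Step 5 — Type: Im(Z) = 358.1 ⇒ lagging (phase φ = 52.9°).

PF = 0.6035 (lagging, φ = 52.9°)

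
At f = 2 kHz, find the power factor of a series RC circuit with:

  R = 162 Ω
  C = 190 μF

Step 1 — Angular frequency: ω = 2π·f = 2π·2000 = 1.257e+04 rad/s.
Step 2 — Component impedances:
  R: Z = R = 162 Ω
  C: Z = 1/(jωC) = -j/(ω·C) = 0 - j0.4188 Ω
Step 3 — Series combination: Z_total = R + C = 162 - j0.4188 Ω = 162∠-0.1° Ω.
Step 4 — Power factor: PF = cos(φ) = Re(Z)/|Z| = 162/162 = 1.
Step 5 — Type: Im(Z) = -0.4188 ⇒ leading (phase φ = -0.1°).

PF = 1 (leading, φ = -0.1°)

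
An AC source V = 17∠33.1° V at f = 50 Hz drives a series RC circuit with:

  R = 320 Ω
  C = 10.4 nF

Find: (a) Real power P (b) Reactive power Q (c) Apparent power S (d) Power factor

Step 1 — Angular frequency: ω = 2π·f = 2π·50 = 314.2 rad/s.
Step 2 — Component impedances:
  R: Z = R = 320 Ω
  C: Z = 1/(jωC) = -j/(ω·C) = 0 - j3.061e+05 Ω
Step 3 — Series combination: Z_total = R + C = 320 - j3.061e+05 Ω = 3.061e+05∠-89.9° Ω.
Step 4 — Source phasor: V = 17∠33.1° V = 14.24 + j9.284 V.
Step 5 — Current: I = V / Z = -3.028e-05 + j4.656e-05 A = 5.554e-05∠123.0° A.
Step 6 — Complex power: S = V·I* = 9.872e-07 - j0.0009442 VA.
Step 7 — Real power: P = Re(S) = 9.872e-07 W.
Step 8 — Reactive power: Q = Im(S) = -0.0009442 VAR.
Step 9 — Apparent power: |S| = 0.0009442 VA.
Step 10 — Power factor: PF = P/|S| = 0.001046 (leading).

(a) P = 9.872e-07 W  (b) Q = -0.0009442 VAR  (c) S = 0.0009442 VA  (d) PF = 0.001046 (leading)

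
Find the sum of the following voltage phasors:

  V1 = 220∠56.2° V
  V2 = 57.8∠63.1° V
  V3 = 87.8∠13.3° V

Step 1 — Convert each phasor to rectangular form:
  V1 = 220·(cos(56.2°) + j·sin(56.2°)) = 122.4 + j182.8 V
  V2 = 57.8·(cos(63.1°) + j·sin(63.1°)) = 26.15 + j51.55 V
  V3 = 87.8·(cos(13.3°) + j·sin(13.3°)) = 85.45 + j20.2 V
Step 2 — Sum components: V_total = 234 + j254.6 V.
Step 3 — Convert to polar: |V_total| = 345.8 V, ∠V_total = 47.4°.

V_total = 345.8∠47.4° V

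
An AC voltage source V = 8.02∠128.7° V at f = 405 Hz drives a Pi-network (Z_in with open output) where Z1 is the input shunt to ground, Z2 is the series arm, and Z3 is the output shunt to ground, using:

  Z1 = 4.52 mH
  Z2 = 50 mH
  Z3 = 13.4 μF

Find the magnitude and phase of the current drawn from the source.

Step 1 — Angular frequency: ω = 2π·f = 2π·405 = 2545 rad/s.
Step 2 — Component impedances:
  Z1: Z = jωL = j·2545·0.00452 = 0 + j11.5 Ω
  Z2: Z = jωL = j·2545·0.05 = 0 + j127.2 Ω
  Z3: Z = 1/(jωC) = -j/(ω·C) = 0 - j29.33 Ω
Step 3 — With open output, the series arm Z2 and the output shunt Z3 appear in series to ground: Z2 + Z3 = 0 + j97.91 Ω.
Step 4 — Parallel with input shunt Z1: Z_in = Z1 || (Z2 + Z3) = 0 + j10.29 Ω = 10.29∠90.0° Ω.
Step 5 — Source phasor: V = 8.02∠128.7° V = -5.014 + j6.259 V.
Step 6 — Ohm's law: I = V / Z_total = (-5.014 + j6.259) / (0 + j10.29) = 0.6081 + j0.4872 A.
Step 7 — Convert to polar: |I| = 0.7792 A, ∠I = 38.7°.

I = 0.7792∠38.7° A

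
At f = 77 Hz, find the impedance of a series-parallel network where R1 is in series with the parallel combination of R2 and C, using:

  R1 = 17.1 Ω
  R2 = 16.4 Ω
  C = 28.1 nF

Step 1 — Angular frequency: ω = 2π·f = 2π·77 = 483.8 rad/s.
Step 2 — Component impedances:
  R1: Z = R = 17.1 Ω
  R2: Z = R = 16.4 Ω
  C: Z = 1/(jωC) = -j/(ω·C) = 0 - j7.356e+04 Ω
Step 3 — Parallel branch: R2 || C = 1/(1/R2 + 1/C) = 16.4 - j0.003656 Ω.
Step 4 — Series with R1: Z_total = R1 + (R2 || C) = 33.5 - j0.003656 Ω = 33.5∠-0.0° Ω.

Z = 33.5 - j0.003656 Ω = 33.5∠-0.0° Ω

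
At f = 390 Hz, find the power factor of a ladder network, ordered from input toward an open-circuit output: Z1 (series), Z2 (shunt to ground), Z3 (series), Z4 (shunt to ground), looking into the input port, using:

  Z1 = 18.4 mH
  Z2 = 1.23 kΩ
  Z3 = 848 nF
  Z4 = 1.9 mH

Step 1 — Angular frequency: ω = 2π·f = 2π·390 = 2450 rad/s.
Step 2 — Component impedances:
  Z1: Z = jωL = j·2450·0.0184 = 0 + j45.09 Ω
  Z2: Z = R = 1230 Ω
  Z3: Z = 1/(jωC) = -j/(ω·C) = 0 - j481.2 Ω
  Z4: Z = jωL = j·2450·0.0019 = 0 + j4.656 Ω
Step 3 — Ladder network (open output): work backward from the far end, alternating series and parallel combinations. Z_in = 160.6 - j369.3 Ω = 402.7∠-66.5° Ω.
Step 4 — Power factor: PF = cos(φ) = Re(Z)/|Z| = 160.55/402.68 = 0.3987.
Step 5 — Type: Im(Z) = -369.3 ⇒ leading (phase φ = -66.5°).

PF = 0.3987 (leading, φ = -66.5°)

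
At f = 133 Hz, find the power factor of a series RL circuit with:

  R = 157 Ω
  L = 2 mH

Step 1 — Angular frequency: ω = 2π·f = 2π·133 = 835.7 rad/s.
Step 2 — Component impedances:
  R: Z = R = 157 Ω
  L: Z = jωL = j·835.7·0.002 = 0 + j1.671 Ω
Step 3 — Series combination: Z_total = R + L = 157 + j1.671 Ω = 157∠0.6° Ω.
Step 4 — Power factor: PF = cos(φ) = Re(Z)/|Z| = 157/157.01 = 0.9999.
Step 5 — Type: Im(Z) = 1.671 ⇒ lagging (phase φ = 0.6°).

PF = 0.9999 (lagging, φ = 0.6°)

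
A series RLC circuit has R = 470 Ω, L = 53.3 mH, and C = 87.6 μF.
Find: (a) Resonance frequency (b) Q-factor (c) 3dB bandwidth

Step 1 — Resonance: ω₀ = 1/√(LC) = 1/√(0.0533·8.76e-05) = 462.8 rad/s.
Step 2 — f₀ = ω₀/(2π) = 73.66 Hz.
Step 3 — Series Q: Q = ω₀L/R = 462.8·0.0533/470 = 0.05248.
Step 4 — Bandwidth: Δω = ω₀/Q = 8818 rad/s; BW = Δω/(2π) = 1403 Hz.

(a) f₀ = 73.66 Hz  (b) Q = 0.05248  (c) BW = 1403 Hz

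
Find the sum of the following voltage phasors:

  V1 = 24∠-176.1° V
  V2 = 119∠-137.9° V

Step 1 — Convert each phasor to rectangular form:
  V1 = 24·(cos(-176.1°) + j·sin(-176.1°)) = -23.94 - j1.632 V
  V2 = 119·(cos(-137.9°) + j·sin(-137.9°)) = -88.3 - j79.78 V
Step 2 — Sum components: V_total = -112.2 - j81.41 V.
Step 3 — Convert to polar: |V_total| = 138.7 V, ∠V_total = -144.0°.

V_total = 138.7∠-144.0° V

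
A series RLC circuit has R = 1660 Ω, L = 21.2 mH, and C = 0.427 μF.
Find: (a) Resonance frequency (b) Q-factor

Step 1 — Resonance condition Im(Z)=0 gives ω₀ = 1/√(LC).
Step 2 — ω₀ = 1/√(0.0212·4.27e-07) = 1.051e+04 rad/s.
Step 3 — f₀ = ω₀/(2π) = 1673 Hz.
Step 4 — Series Q: Q = ω₀L/R = 1.051e+04·0.0212/1660 = 0.1342.

(a) f₀ = 1673 Hz  (b) Q = 0.1342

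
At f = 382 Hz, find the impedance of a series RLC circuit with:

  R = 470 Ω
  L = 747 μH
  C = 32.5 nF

Step 1 — Angular frequency: ω = 2π·f = 2π·382 = 2400 rad/s.
Step 2 — Component impedances:
  R: Z = R = 470 Ω
  L: Z = jωL = j·2400·0.000747 = 0 + j1.793 Ω
  C: Z = 1/(jωC) = -j/(ω·C) = 0 - j1.282e+04 Ω
Step 3 — Series combination: Z_total = R + L + C = 470 - j1.282e+04 Ω = 1.283e+04∠-87.9° Ω.

Z = 470 - j1.282e+04 Ω = 1.283e+04∠-87.9° Ω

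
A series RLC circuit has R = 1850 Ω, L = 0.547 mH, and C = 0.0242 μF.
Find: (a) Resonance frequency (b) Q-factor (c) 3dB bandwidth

Step 1 — Resonance: ω₀ = 1/√(LC) = 1/√(0.000547·2.42e-08) = 2.749e+05 rad/s.
Step 2 — f₀ = ω₀/(2π) = 4.374e+04 Hz.
Step 3 — Series Q: Q = ω₀L/R = 2.749e+05·0.000547/1850 = 0.08127.
Step 4 — Bandwidth: Δω = ω₀/Q = 3.382e+06 rad/s; BW = Δω/(2π) = 5.383e+05 Hz.

(a) f₀ = 4.374e+04 Hz  (b) Q = 0.08127  (c) BW = 5.383e+05 Hz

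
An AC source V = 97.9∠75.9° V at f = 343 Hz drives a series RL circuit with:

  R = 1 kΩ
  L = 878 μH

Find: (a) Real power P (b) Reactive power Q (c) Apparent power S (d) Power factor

Step 1 — Angular frequency: ω = 2π·f = 2π·343 = 2155 rad/s.
Step 2 — Component impedances:
  R: Z = R = 1000 Ω
  L: Z = jωL = j·2155·0.000878 = 0 + j1.892 Ω
Step 3 — Series combination: Z_total = R + L = 1000 + j1.892 Ω = 1000∠0.1° Ω.
Step 4 — Source phasor: V = 97.9∠75.9° V = 23.85 + j94.95 V.
Step 5 — Current: I = V / Z = 0.02403 + j0.09491 A = 0.0979∠75.8° A.
Step 6 — Complex power: S = V·I* = 9.584 + j0.01814 VA.
Step 7 — Real power: P = Re(S) = 9.584 W.
Step 8 — Reactive power: Q = Im(S) = 0.01814 VAR.
Step 9 — Apparent power: |S| = 9.584 VA.
Step 10 — Power factor: PF = P/|S| = 1 (lagging).

(a) P = 9.584 W  (b) Q = 0.01814 VAR  (c) S = 9.584 VA  (d) PF = 1 (lagging)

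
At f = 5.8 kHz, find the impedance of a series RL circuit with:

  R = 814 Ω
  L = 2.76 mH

Step 1 — Angular frequency: ω = 2π·f = 2π·5800 = 3.644e+04 rad/s.
Step 2 — Component impedances:
  R: Z = R = 814 Ω
  L: Z = jωL = j·3.644e+04·0.00276 = 0 + j100.6 Ω
Step 3 — Series combination: Z_total = R + L = 814 + j100.6 Ω = 820.2∠7.0° Ω.

Z = 814 + j100.6 Ω = 820.2∠7.0° Ω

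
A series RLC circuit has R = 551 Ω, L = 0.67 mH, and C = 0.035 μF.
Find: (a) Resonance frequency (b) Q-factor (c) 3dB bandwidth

Step 1 — Resonance condition Im(Z)=0 gives ω₀ = 1/√(LC).
Step 2 — ω₀ = 1/√(0.00067·3.5e-08) = 2.065e+05 rad/s.
Step 3 — f₀ = ω₀/(2π) = 3.287e+04 Hz.
Step 4 — Series Q: Q = ω₀L/R = 2.065e+05·0.00067/551 = 0.2511.
Step 5 — 3dB bandwidth: Δω = ω₀/Q = 8.224e+05 rad/s; BW = Δω/(2π) = 1.309e+05 Hz.

(a) f₀ = 3.287e+04 Hz  (b) Q = 0.2511  (c) BW = 1.309e+05 Hz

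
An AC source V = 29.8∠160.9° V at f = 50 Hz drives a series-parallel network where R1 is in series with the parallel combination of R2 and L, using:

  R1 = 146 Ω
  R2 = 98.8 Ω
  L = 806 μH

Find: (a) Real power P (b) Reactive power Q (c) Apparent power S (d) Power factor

Step 1 — Angular frequency: ω = 2π·f = 2π·50 = 314.2 rad/s.
Step 2 — Component impedances:
  R1: Z = R = 146 Ω
  R2: Z = R = 98.8 Ω
  L: Z = jωL = j·314.2·0.000806 = 0 + j0.2532 Ω
Step 3 — Parallel branch: R2 || L = 1/(1/R2 + 1/L) = 0.0006489 + j0.2532 Ω.
Step 4 — Series with R1: Z_total = R1 + (R2 || L) = 146 + j0.2532 Ω = 146∠0.1° Ω.
Step 5 — Source phasor: V = 29.8∠160.9° V = -28.16 + j9.751 V.
Step 6 — Current: I = V / Z = -0.1928 + j0.06712 A = 0.2041∠160.8° A.
Step 7 — Complex power: S = V·I* = 6.082 + j0.01055 VA.
Step 8 — Real power: P = Re(S) = 6.082 W.
Step 9 — Reactive power: Q = Im(S) = 0.01055 VAR.
Step 10 — Apparent power: |S| = 6.082 VA.
Step 11 — Power factor: PF = P/|S| = 1 (lagging).

(a) P = 6.082 W  (b) Q = 0.01055 VAR  (c) S = 6.082 VA  (d) PF = 1 (lagging)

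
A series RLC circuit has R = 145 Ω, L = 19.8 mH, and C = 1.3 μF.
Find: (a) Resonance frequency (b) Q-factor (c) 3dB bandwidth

Step 1 — Resonance condition Im(Z)=0 gives ω₀ = 1/√(LC).
Step 2 — ω₀ = 1/√(0.0198·1.3e-06) = 6233 rad/s.
Step 3 — f₀ = ω₀/(2π) = 992 Hz.
Step 4 — Series Q: Q = ω₀L/R = 6233·0.0198/145 = 0.8511.
Step 5 — 3dB bandwidth: Δω = ω₀/Q = 7323 rad/s; BW = Δω/(2π) = 1166 Hz.

(a) f₀ = 992 Hz  (b) Q = 0.8511  (c) BW = 1166 Hz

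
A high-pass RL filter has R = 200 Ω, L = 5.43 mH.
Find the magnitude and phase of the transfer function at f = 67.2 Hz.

Step 1 — Angular frequency: ω = 2π·67.2 = 422.2 rad/s.
Step 2 — Transfer function: H(jω) = jωL/(R + jωL).
Step 3 — Numerator jωL = j·2.293; denominator R + jωL = 200 + j2.293.
Step 4 — H = 0.0001314 + j0.01146.
Step 5 — Magnitude: |H| = 0.01146 (-38.8 dB); phase: φ = 89.3°.

|H| = 0.01146 (-38.8 dB), φ = 89.3°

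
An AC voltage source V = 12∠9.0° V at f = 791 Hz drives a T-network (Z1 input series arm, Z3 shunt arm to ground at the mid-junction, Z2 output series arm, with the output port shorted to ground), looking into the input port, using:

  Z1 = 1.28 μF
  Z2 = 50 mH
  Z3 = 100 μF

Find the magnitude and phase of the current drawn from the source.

Step 1 — Angular frequency: ω = 2π·f = 2π·791 = 4970 rad/s.
Step 2 — Component impedances:
  Z1: Z = 1/(jωC) = -j/(ω·C) = 0 - j157.2 Ω
  Z2: Z = jωL = j·4970·0.05 = 0 + j248.5 Ω
  Z3: Z = 1/(jωC) = -j/(ω·C) = 0 - j2.012 Ω
Step 3 — With the output port shorted to ground, the output series arm Z2 runs from the junction to ground; the shunt arm Z3 also runs from the junction to ground. They appear in parallel: Z3 || Z2 = 0 - j2.028 Ω.
Step 4 — Series with input arm Z1: Z_in = Z1 + (Z3 || Z2) = 0 - j159.2 Ω = 159.2∠-90.0° Ω.
Step 5 — Source phasor: V = 12∠9.0° V = 11.85 + j1.877 V.
Step 6 — Ohm's law: I = V / Z_total = (11.85 + j1.877) / (0 - j159.2) = -0.01179 + j0.07444 A.
Step 7 — Convert to polar: |I| = 0.07537 A, ∠I = 99.0°.

I = 0.07537∠99.0° A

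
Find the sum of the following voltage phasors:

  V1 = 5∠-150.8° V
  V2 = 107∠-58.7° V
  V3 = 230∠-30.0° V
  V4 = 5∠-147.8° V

Step 1 — Convert each phasor to rectangular form:
  V1 = 5·(cos(-150.8°) + j·sin(-150.8°)) = -4.365 - j2.439 V
  V2 = 107·(cos(-58.7°) + j·sin(-58.7°)) = 55.59 - j91.43 V
  V3 = 230·(cos(-30.0°) + j·sin(-30.0°)) = 199.2 - j115 V
  V4 = 5·(cos(-147.8°) + j·sin(-147.8°)) = -4.231 - j2.664 V
Step 2 — Sum components: V_total = 246.2 - j211.5 V.
Step 3 — Convert to polar: |V_total| = 324.6 V, ∠V_total = -40.7°.

V_total = 324.6∠-40.7° V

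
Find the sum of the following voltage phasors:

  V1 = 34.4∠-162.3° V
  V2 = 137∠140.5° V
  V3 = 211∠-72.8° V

Step 1 — Convert each phasor to rectangular form:
  V1 = 34.4·(cos(-162.3°) + j·sin(-162.3°)) = -32.77 - j10.46 V
  V2 = 137·(cos(140.5°) + j·sin(140.5°)) = -105.7 + j87.14 V
  V3 = 211·(cos(-72.8°) + j·sin(-72.8°)) = 62.39 - j201.6 V
Step 2 — Sum components: V_total = -76.09 - j124.9 V.
Step 3 — Convert to polar: |V_total| = 146.2 V, ∠V_total = -121.4°.

V_total = 146.2∠-121.4° V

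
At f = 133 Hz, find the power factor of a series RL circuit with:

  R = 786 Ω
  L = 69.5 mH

Step 1 — Angular frequency: ω = 2π·f = 2π·133 = 835.7 rad/s.
Step 2 — Component impedances:
  R: Z = R = 786 Ω
  L: Z = jωL = j·835.7·0.0695 = 0 + j58.08 Ω
Step 3 — Series combination: Z_total = R + L = 786 + j58.08 Ω = 788.1∠4.2° Ω.
Step 4 — Power factor: PF = cos(φ) = Re(Z)/|Z| = 786/788.1 = 0.9973.
Step 5 — Type: Im(Z) = 58.08 ⇒ lagging (phase φ = 4.2°).

PF = 0.9973 (lagging, φ = 4.2°)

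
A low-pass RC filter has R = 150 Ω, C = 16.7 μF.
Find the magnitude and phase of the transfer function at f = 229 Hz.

Step 1 — Angular frequency: ω = 2π·229 = 1439 rad/s.
Step 2 — Transfer function: H(jω) = 1/(1 + jωRC).
Step 3 — Denominator: 1 + jωRC = 1 + j·1439·150·1.67e-05 = 1 + j3.604.
Step 4 — H = 0.07147 - j0.2576.
Step 5 — Magnitude: |H| = 0.2673 (-11.5 dB); phase: φ = -74.5°.

|H| = 0.2673 (-11.5 dB), φ = -74.5°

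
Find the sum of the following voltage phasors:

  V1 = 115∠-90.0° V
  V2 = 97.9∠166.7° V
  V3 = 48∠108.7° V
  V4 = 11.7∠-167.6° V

Step 1 — Convert each phasor to rectangular form:
  V1 = 115·(cos(-90.0°) + j·sin(-90.0°)) = 0 - j115 V
  V2 = 97.9·(cos(166.7°) + j·sin(166.7°)) = -95.27 + j22.52 V
  V3 = 48·(cos(108.7°) + j·sin(108.7°)) = -15.39 + j45.47 V
  V4 = 11.7·(cos(-167.6°) + j·sin(-167.6°)) = -11.43 - j2.512 V
Step 2 — Sum components: V_total = -122.1 - j49.52 V.
Step 3 — Convert to polar: |V_total| = 131.8 V, ∠V_total = -157.9°.

V_total = 131.8∠-157.9° V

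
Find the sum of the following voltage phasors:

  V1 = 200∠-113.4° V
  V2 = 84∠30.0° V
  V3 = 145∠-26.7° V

Step 1 — Convert each phasor to rectangular form:
  V1 = 200·(cos(-113.4°) + j·sin(-113.4°)) = -79.43 - j183.6 V
  V2 = 84·(cos(30.0°) + j·sin(30.0°)) = 72.75 + j42 V
  V3 = 145·(cos(-26.7°) + j·sin(-26.7°)) = 129.5 - j65.15 V
Step 2 — Sum components: V_total = 122.9 - j206.7 V.
Step 3 — Convert to polar: |V_total| = 240.5 V, ∠V_total = -59.3°.

V_total = 240.5∠-59.3° V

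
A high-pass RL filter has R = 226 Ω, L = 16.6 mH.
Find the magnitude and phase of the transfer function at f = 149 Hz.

Step 1 — Angular frequency: ω = 2π·149 = 936.2 rad/s.
Step 2 — Transfer function: H(jω) = jωL/(R + jωL).
Step 3 — Numerator jωL = j·15.54; denominator R + jωL = 226 + j15.54.
Step 4 — H = 0.004706 + j0.06844.
Step 5 — Magnitude: |H| = 0.0686 (-23.3 dB); phase: φ = 86.1°.

|H| = 0.0686 (-23.3 dB), φ = 86.1°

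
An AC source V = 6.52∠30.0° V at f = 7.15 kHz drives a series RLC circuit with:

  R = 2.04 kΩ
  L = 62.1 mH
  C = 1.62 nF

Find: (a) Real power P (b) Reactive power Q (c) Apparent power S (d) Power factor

Step 1 — Angular frequency: ω = 2π·f = 2π·7150 = 4.492e+04 rad/s.
Step 2 — Component impedances:
  R: Z = R = 2040 Ω
  L: Z = jωL = j·4.492e+04·0.0621 = 0 + j2790 Ω
  C: Z = 1/(jωC) = -j/(ω·C) = 0 - j1.374e+04 Ω
Step 3 — Series combination: Z_total = R + L + C = 2040 - j1.095e+04 Ω = 1.114e+04∠-79.4° Ω.
Step 4 — Source phasor: V = 6.52∠30.0° V = 5.646 + j3.26 V.
Step 5 — Current: I = V / Z = -0.0001949 + j0.0005519 A = 0.0005853∠109.4° A.
Step 6 — Complex power: S = V·I* = 0.0006989 - j0.003752 VA.
Step 7 — Real power: P = Re(S) = 0.0006989 W.
Step 8 — Reactive power: Q = Im(S) = -0.003752 VAR.
Step 9 — Apparent power: |S| = 0.003816 VA.
Step 10 — Power factor: PF = P/|S| = 0.1831 (leading).

(a) P = 0.0006989 W  (b) Q = -0.003752 VAR  (c) S = 0.003816 VA  (d) PF = 0.1831 (leading)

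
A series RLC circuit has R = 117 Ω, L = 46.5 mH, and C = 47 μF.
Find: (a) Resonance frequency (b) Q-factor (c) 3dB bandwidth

Step 1 — Resonance: ω₀ = 1/√(LC) = 1/√(0.0465·4.7e-05) = 676.4 rad/s.
Step 2 — f₀ = ω₀/(2π) = 107.7 Hz.
Step 3 — Series Q: Q = ω₀L/R = 676.4·0.0465/117 = 0.2688.
Step 4 — Bandwidth: Δω = ω₀/Q = 2516 rad/s; BW = Δω/(2π) = 400.5 Hz.

(a) f₀ = 107.7 Hz  (b) Q = 0.2688  (c) BW = 400.5 Hz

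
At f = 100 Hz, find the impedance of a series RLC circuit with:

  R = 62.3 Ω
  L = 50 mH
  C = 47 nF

Step 1 — Angular frequency: ω = 2π·f = 2π·100 = 628.3 rad/s.
Step 2 — Component impedances:
  R: Z = R = 62.3 Ω
  L: Z = jωL = j·628.3·0.05 = 0 + j31.42 Ω
  C: Z = 1/(jωC) = -j/(ω·C) = 0 - j3.386e+04 Ω
Step 3 — Series combination: Z_total = R + L + C = 62.3 - j3.383e+04 Ω = 3.383e+04∠-89.9° Ω.

Z = 62.3 - j3.383e+04 Ω = 3.383e+04∠-89.9° Ω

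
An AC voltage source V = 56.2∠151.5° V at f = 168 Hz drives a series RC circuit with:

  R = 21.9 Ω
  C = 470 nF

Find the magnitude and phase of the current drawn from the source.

Step 1 — Angular frequency: ω = 2π·f = 2π·168 = 1056 rad/s.
Step 2 — Component impedances:
  R: Z = R = 21.9 Ω
  C: Z = 1/(jωC) = -j/(ω·C) = 0 - j2016 Ω
Step 3 — Series combination: Z_total = R + C = 21.9 - j2016 Ω = 2016∠-89.4° Ω.
Step 4 — Source phasor: V = 56.2∠151.5° V = -49.39 + j26.82 V.
Step 5 — Ohm's law: I = V / Z_total = (-49.39 + j26.82) / (21.9 - j2016) = -0.01357 - j0.02436 A.
Step 6 — Convert to polar: |I| = 0.02788 A, ∠I = -119.1°.

I = 0.02788∠-119.1° A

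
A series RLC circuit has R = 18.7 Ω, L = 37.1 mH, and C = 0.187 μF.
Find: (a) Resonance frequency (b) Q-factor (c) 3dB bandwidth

Step 1 — Resonance: ω₀ = 1/√(LC) = 1/√(0.0371·1.87e-07) = 1.201e+04 rad/s.
Step 2 — f₀ = ω₀/(2π) = 1911 Hz.
Step 3 — Series Q: Q = ω₀L/R = 1.201e+04·0.0371/18.7 = 23.82.
Step 4 — Bandwidth: Δω = ω₀/Q = 504 rad/s; BW = Δω/(2π) = 80.22 Hz.

(a) f₀ = 1911 Hz  (b) Q = 23.82  (c) BW = 80.22 Hz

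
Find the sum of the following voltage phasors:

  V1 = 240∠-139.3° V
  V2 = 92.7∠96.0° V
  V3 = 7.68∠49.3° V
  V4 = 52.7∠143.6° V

Step 1 — Convert each phasor to rectangular form:
  V1 = 240·(cos(-139.3°) + j·sin(-139.3°)) = -182 - j156.5 V
  V2 = 92.7·(cos(96.0°) + j·sin(96.0°)) = -9.69 + j92.19 V
  V3 = 7.68·(cos(49.3°) + j·sin(49.3°)) = 5.008 + j5.822 V
  V4 = 52.7·(cos(143.6°) + j·sin(143.6°)) = -42.42 + j31.27 V
Step 2 — Sum components: V_total = -229.1 - j27.22 V.
Step 3 — Convert to polar: |V_total| = 230.7 V, ∠V_total = -173.2°.

V_total = 230.7∠-173.2° V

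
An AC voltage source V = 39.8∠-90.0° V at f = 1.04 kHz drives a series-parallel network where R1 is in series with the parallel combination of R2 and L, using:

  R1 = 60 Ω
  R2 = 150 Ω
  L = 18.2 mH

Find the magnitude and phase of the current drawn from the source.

Step 1 — Angular frequency: ω = 2π·f = 2π·1040 = 6535 rad/s.
Step 2 — Component impedances:
  R1: Z = R = 60 Ω
  R2: Z = R = 150 Ω
  L: Z = jωL = j·6535·0.0182 = 0 + j118.9 Ω
Step 3 — Parallel branch: R2 || L = 1/(1/R2 + 1/L) = 57.9 + j73.02 Ω.
Step 4 — Series with R1: Z_total = R1 + (R2 || L) = 117.9 + j73.02 Ω = 138.7∠31.8° Ω.
Step 5 — Source phasor: V = 39.8∠-90.0° V = 0 - j39.8 V.
Step 6 — Ohm's law: I = V / Z_total = (0 - j39.8) / (117.9 + j73.02) = -0.1511 - j0.244 A.
Step 7 — Convert to polar: |I| = 0.287 A, ∠I = -121.8°.

I = 0.287∠-121.8° A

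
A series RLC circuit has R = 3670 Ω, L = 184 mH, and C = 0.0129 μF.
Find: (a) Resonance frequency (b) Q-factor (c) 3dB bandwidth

Step 1 — Resonance condition Im(Z)=0 gives ω₀ = 1/√(LC).
Step 2 — ω₀ = 1/√(0.184·1.29e-08) = 2.053e+04 rad/s.
Step 3 — f₀ = ω₀/(2π) = 3267 Hz.
Step 4 — Series Q: Q = ω₀L/R = 2.053e+04·0.184/3670 = 1.029.
Step 5 — 3dB bandwidth: Δω = ω₀/Q = 1.995e+04 rad/s; BW = Δω/(2π) = 3174 Hz.

(a) f₀ = 3267 Hz  (b) Q = 1.029  (c) BW = 3174 Hz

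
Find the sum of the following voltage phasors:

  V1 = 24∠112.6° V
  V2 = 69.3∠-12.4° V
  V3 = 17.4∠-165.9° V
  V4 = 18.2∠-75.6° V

Step 1 — Convert each phasor to rectangular form:
  V1 = 24·(cos(112.6°) + j·sin(112.6°)) = -9.223 + j22.16 V
  V2 = 69.3·(cos(-12.4°) + j·sin(-12.4°)) = 67.68 - j14.88 V
  V3 = 17.4·(cos(-165.9°) + j·sin(-165.9°)) = -16.88 - j4.239 V
  V4 = 18.2·(cos(-75.6°) + j·sin(-75.6°)) = 4.526 - j17.63 V
Step 2 — Sum components: V_total = 46.11 - j14.59 V.
Step 3 — Convert to polar: |V_total| = 48.36 V, ∠V_total = -17.6°.

V_total = 48.36∠-17.6° V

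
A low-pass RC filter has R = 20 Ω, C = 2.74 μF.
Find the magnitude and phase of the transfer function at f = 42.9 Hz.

Step 1 — Angular frequency: ω = 2π·42.9 = 269.5 rad/s.
Step 2 — Transfer function: H(jω) = 1/(1 + jωRC).
Step 3 — Denominator: 1 + jωRC = 1 + j·269.5·20·2.74e-06 = 1 + j0.01477.
Step 4 — H = 0.9998 - j0.01477.
Step 5 — Magnitude: |H| = 0.9999 (-0.0 dB); phase: φ = -0.8°.

|H| = 0.9999 (-0.0 dB), φ = -0.8°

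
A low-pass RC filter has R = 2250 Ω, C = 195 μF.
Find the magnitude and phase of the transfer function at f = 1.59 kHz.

Step 1 — Angular frequency: ω = 2π·1590 = 9990 rad/s.
Step 2 — Transfer function: H(jω) = 1/(1 + jωRC).
Step 3 — Denominator: 1 + jωRC = 1 + j·9990·2250·0.000195 = 1 + j4383.
Step 4 — H = 5.205e-08 - j0.0002281.
Step 5 — Magnitude: |H| = 0.0002281 (-72.8 dB); phase: φ = -90.0°.

|H| = 0.0002281 (-72.8 dB), φ = -90.0°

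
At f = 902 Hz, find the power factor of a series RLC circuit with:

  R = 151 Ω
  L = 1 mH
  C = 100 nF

Step 1 — Angular frequency: ω = 2π·f = 2π·902 = 5667 rad/s.
Step 2 — Component impedances:
  R: Z = R = 151 Ω
  L: Z = jωL = j·5667·0.001 = 0 + j5.667 Ω
  C: Z = 1/(jωC) = -j/(ω·C) = 0 - j1764 Ω
Step 3 — Series combination: Z_total = R + L + C = 151 - j1759 Ω = 1765∠-85.1° Ω.
Step 4 — Power factor: PF = cos(φ) = Re(Z)/|Z| = 151/1765.3 = 0.08554.
Step 5 — Type: Im(Z) = -1759 ⇒ leading (phase φ = -85.1°).

PF = 0.08554 (leading, φ = -85.1°)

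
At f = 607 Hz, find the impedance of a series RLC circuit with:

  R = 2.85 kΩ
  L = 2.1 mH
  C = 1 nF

Step 1 — Angular frequency: ω = 2π·f = 2π·607 = 3814 rad/s.
Step 2 — Component impedances:
  R: Z = R = 2850 Ω
  L: Z = jωL = j·3814·0.0021 = 0 + j8.009 Ω
  C: Z = 1/(jωC) = -j/(ω·C) = 0 - j2.622e+05 Ω
Step 3 — Series combination: Z_total = R + L + C = 2850 - j2.622e+05 Ω = 2.622e+05∠-89.4° Ω.

Z = 2850 - j2.622e+05 Ω = 2.622e+05∠-89.4° Ω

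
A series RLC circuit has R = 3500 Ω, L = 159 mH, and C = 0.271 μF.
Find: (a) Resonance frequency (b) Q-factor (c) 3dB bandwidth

Step 1 — Resonance condition Im(Z)=0 gives ω₀ = 1/√(LC).
Step 2 — ω₀ = 1/√(0.159·2.71e-07) = 4817 rad/s.
Step 3 — f₀ = ω₀/(2π) = 766.7 Hz.
Step 4 — Series Q: Q = ω₀L/R = 4817·0.159/3500 = 0.2188.
Step 5 — 3dB bandwidth: Δω = ω₀/Q = 2.201e+04 rad/s; BW = Δω/(2π) = 3503 Hz.

(a) f₀ = 766.7 Hz  (b) Q = 0.2188  (c) BW = 3503 Hz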